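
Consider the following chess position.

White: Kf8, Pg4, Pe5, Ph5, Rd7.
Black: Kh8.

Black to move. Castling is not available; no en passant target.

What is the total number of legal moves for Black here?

0

Black to move; king on h8.
In check: no.
Legal moves: none.
Count: 0.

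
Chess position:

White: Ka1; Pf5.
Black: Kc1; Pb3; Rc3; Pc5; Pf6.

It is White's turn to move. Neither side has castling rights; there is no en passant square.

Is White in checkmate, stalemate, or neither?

White to move; white king on a1.
In check: no.
King squares — b1: attacked by Kc1; a2: attacked by Pb3; b2: attacked by Kc1.
Legal moves for White: none.
Not in check and no legal moves → stalemate.

stalemate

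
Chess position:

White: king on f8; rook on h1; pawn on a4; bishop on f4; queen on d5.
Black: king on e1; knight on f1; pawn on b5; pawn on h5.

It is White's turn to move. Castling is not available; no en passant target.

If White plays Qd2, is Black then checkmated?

After Qd2: black king on e1; in check: yes, from the white queen on d2.
King squares — d1: attacked by Qd2; f1: own knight; d2: attacked by Bf4; e2: attacked by Qd2; f2: attacked by Qd2.
Black has no legal moves → checkmate.

yes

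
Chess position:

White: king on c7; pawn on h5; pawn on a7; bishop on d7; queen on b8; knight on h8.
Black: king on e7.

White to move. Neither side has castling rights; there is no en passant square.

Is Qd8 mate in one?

After Qd8: black king on e7; in check: yes, from the white queen on d8.
King squares — d6: attacked by Kc7; e6: attacked by Bd7; f6: attacked by Qd8; d7: attacked by Kc7; f7: attacked by Nh8; d8: attacked by Kc7; e8: attacked by Bd7; f8: attacked by Qd8.
Black has no legal moves → checkmate.

yes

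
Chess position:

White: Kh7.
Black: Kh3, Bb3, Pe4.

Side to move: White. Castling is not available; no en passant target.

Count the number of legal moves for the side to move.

4

White to move; king on h7.
In check: no.
Legal moves: Kh8, Kg7, Kh6, Kg6.
Count: 4.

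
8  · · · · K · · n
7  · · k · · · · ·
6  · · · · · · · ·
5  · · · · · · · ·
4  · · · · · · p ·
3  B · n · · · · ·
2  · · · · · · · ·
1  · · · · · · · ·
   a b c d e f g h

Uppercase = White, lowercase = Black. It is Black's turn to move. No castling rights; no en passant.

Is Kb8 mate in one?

no

After Kb8: white king on e8; in check: no.
White is not in check, so this cannot be checkmate.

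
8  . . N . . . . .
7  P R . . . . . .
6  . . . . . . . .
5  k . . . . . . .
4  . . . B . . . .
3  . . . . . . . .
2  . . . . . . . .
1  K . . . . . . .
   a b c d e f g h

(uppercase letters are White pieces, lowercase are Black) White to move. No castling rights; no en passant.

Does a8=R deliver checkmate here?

After a8=R: black king on a5; in check: yes, from the white rook on a8.
King squares — a4: attacked by Ra8; b4: attacked by Rb7; b5: attacked by Rb7; a6: attacked by Ra8; b6: attacked by Bd4.
Black has no legal moves → checkmate.

yes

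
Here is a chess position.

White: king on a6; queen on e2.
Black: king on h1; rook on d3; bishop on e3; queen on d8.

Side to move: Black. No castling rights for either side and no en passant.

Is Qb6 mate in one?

After Qb6: white king on a6; in check: yes, from the black queen on b6.
King squares — a5: attacked by Qb6; b5: attacked by Qb6; b6: attacked by Be3; a7: attacked by Qb6; b7: attacked by Qb6.
White has no legal moves → checkmate.

yes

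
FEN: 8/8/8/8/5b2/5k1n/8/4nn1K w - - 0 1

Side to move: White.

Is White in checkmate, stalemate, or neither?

stalemate

White to move; white king on h1.
In check: no.
King squares — g1: attacked by Nh3; g2: attacked by Ne1; h2: attacked by Nf1.
Legal moves for White: none.
Not in check and no legal moves → stalemate.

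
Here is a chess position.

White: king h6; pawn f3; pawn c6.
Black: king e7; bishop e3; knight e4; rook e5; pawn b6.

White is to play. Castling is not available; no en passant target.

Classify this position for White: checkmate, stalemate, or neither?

White to move; white king on h6.
In check: yes, from the black bishop on e3.
Legal moves for White: Kh7, Kg7, Kg6, f4.
White is in check but has 4 legal moves → neither.

neither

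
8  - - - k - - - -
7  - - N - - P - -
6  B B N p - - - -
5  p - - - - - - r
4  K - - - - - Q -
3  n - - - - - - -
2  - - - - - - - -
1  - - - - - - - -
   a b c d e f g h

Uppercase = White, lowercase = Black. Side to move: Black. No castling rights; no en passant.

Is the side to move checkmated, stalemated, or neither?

Black to move; black king on d8.
In check: yes, from the white knight on c6.
King squares — c7: attacked by Bb6; d7: attacked by Qg4; e7: attacked by Nc6; c8: attacked by Qg4; e8: attacked by Nc7.
Legal moves for Black: none.
In check with no legal moves → checkmate.

checkmate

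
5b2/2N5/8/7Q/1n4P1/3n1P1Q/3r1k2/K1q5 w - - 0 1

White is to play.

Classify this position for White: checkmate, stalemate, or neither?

checkmate

White to move; white king on a1.
In check: yes, from the black queen on c1.
King squares — b1: attacked by Qc1; a2: attacked by Rd2; b2: attacked by Qc1.
Legal moves for White: none.
In check with no legal moves → checkmate.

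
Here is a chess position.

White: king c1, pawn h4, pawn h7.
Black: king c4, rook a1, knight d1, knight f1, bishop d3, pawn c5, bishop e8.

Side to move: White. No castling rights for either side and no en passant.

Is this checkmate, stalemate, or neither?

checkmate

White to move; white king on c1.
In check: yes, from the black rook on a1.
King squares — b1: attacked by Ra1; d1: attacked by Ra1; b2: attacked by Nd1; c2: attacked by Bd3; d2: attacked by Nf1.
Legal moves for White: none.
In check with no legal moves → checkmate.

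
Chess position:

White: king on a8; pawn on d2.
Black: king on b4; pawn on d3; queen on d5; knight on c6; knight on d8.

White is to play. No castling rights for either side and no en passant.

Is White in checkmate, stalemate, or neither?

White to move; white king on a8.
In check: no.
King squares — a7: attacked by Nc6; b7: attacked by Nd8; b8: attacked by Nc6.
Legal moves for White: none.
Not in check and no legal moves → stalemate.

stalemate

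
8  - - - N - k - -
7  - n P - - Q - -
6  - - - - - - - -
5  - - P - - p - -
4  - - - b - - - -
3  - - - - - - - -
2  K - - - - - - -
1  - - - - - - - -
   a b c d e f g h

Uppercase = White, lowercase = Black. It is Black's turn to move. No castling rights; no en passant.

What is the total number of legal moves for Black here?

0

Black to move; king on f8.
In check: yes, from the white queen on f7.
Legal moves: none.
Count: 0.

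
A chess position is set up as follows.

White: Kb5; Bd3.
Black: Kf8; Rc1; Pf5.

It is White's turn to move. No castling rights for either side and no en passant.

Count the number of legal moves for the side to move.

12

White to move; king on b5.
In check: no.
Legal moves: Kb6, Ka6, Ka5, Kb4, Ka4, Bxf5, Be4, Bc4, Be2, Bc2, Bf1, Bb1.
Count: 12.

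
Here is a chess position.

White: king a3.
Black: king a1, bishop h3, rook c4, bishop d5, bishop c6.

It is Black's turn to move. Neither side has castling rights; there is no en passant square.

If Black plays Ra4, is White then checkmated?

After Ra4: white king on a3; in check: yes, from the black rook on a4.
King squares — a2: attacked by Ka1; b2: attacked by Ka1; b3: attacked by Bd5; a4: attacked by Bc6; b4: attacked by Ra4.
White has no legal moves → checkmate.

yes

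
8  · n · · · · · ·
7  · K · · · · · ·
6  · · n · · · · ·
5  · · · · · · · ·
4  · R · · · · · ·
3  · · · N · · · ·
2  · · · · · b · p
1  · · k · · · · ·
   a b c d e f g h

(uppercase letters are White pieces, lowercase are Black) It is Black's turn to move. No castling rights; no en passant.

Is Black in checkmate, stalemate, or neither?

neither

Black to move; black king on c1.
In check: yes, from the white knight on d3.
Legal moves for Black: Kd2, Kc2, Kd1.
Black is in check but has 3 legal moves → neither.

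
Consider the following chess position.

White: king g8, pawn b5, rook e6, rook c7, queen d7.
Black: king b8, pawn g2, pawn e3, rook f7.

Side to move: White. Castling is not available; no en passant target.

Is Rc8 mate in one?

yes

After Rc8: black king on b8; in check: yes, from the white rook on c8.
King squares — a7: attacked by Qd7; b7: attacked by Qd7; c7: attacked by Qd7; a8: attacked by Rc8; c8: attacked by Qd7.
Black has no legal moves → checkmate.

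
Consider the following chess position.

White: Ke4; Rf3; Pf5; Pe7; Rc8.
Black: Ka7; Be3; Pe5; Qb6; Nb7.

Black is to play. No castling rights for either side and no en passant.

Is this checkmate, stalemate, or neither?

Black to move; black king on a7.
In check: no.
Legal moves for Black include: Nd8, Nd6+, Nc5+, Na5, Ka6, Qd8, Qc7, Qh6, Qg6, Qf6, Qe6, Qd6, Qc6+, Qa6, Qc5, Qb5, Qa5, Qd4#, ... (list truncated; more exist).
Black has legal moves and is not in check → neither.

neither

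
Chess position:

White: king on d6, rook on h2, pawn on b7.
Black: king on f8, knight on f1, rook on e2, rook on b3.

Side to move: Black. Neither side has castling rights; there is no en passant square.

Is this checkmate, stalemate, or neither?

neither

Black to move; black king on f8.
In check: no.
Legal moves for Black include: Kg8, Ke8, Kg7, Kf7, Rxb7, Rb6+, Rb5, Rb4, Rh3, Rg3, Rf3, Rbe3, Rd3+, Rc3, Ra3, Rbb2, Rb1, Re8, ... (list truncated; more exist).
Black has legal moves and is not in check → neither.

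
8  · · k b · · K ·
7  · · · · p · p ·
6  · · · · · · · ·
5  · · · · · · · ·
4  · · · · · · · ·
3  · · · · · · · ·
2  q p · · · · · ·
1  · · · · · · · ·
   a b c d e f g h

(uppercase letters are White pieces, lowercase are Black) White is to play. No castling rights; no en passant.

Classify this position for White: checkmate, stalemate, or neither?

White to move; white king on g8.
In check: yes, from the black queen on a2.
King squares — f7: attacked by Qa2; g7: available; h7: available; f8: available; h8: available.
Legal moves for White: Kh8, Kf8, Kh7, Kxg7.
White is in check but has 4 legal moves → neither.

neither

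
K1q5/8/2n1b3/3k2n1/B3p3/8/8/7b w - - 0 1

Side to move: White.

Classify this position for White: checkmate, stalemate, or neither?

White to move; white king on a8.
In check: yes, from the black queen on c8.
King squares — a7: attacked by Nc6; b7: attacked by Qc8; b8: attacked by Nc6.
Legal moves for White: none.
In check with no legal moves → checkmate.

checkmate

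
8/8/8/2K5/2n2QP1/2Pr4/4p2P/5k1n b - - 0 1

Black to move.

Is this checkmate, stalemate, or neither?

Black to move; black king on f1.
In check: yes, from the white queen on f4.
King squares — e1: available; g1: available; e2: own pawn; f2: attacked by Qf4; g2: available.
Legal moves for Black: Kg2, Kg1, Ke1, Rf3, Nf2.
Black is in check but has 5 legal moves → neither.

neither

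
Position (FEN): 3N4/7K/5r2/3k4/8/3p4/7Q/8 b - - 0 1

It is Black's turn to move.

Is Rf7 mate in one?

After Rf7: white king on h7; in check: yes, from the black rook on f7.
White has 5 legal replies: Kh8, Kg8, Kh6, Kg6, Nxf7.
In check but a legal move exists → not checkmate.

no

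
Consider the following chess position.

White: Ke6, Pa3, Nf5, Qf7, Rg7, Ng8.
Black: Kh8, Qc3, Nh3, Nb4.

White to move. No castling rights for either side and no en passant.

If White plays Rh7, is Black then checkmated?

yes

After Rh7: black king on h8; in check: yes, from the white rook on h7.
King squares — g7: attacked by Nf5; h7: attacked by Qf7; g8: attacked by Qf7.
Black has no legal moves → checkmate.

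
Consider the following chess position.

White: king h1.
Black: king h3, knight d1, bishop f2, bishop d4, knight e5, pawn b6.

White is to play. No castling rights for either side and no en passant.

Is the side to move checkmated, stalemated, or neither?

White to move; white king on h1.
In check: no.
King squares — g1: attacked by Bf2; g2: attacked by Kh3; h2: attacked by Kh3.
Legal moves for White: none.
Not in check and no legal moves → stalemate.

stalemate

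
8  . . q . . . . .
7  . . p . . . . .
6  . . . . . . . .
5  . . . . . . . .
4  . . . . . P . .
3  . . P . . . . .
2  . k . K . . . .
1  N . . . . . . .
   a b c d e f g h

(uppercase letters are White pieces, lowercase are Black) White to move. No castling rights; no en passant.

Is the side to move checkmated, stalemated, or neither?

White to move; white king on d2.
In check: no.
Legal moves for White: Ke3, Kd3, Ke2, Ke1, Kd1, Nb3, Nc2, f5, c4.
White has 9 legal moves and is not in check → neither.

neither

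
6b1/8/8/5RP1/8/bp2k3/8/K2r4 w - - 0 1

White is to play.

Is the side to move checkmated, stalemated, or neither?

checkmate

White to move; white king on a1.
In check: yes, from the black rook on d1.
King squares — b1: attacked by Rd1; a2: attacked by Pb3; b2: attacked by Ba3.
Legal moves for White: none.
In check with no legal moves → checkmate.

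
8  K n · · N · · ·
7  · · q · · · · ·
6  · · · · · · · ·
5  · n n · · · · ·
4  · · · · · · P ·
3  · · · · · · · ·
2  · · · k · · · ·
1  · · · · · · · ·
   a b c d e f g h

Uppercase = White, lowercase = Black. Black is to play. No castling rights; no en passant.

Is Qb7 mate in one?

After Qb7: white king on a8; in check: yes, from the black queen on b7.
King squares — a7: attacked by Nb5; b7: attacked by Nc5; b8: attacked by Qb7.
White has no legal moves → checkmate.

yes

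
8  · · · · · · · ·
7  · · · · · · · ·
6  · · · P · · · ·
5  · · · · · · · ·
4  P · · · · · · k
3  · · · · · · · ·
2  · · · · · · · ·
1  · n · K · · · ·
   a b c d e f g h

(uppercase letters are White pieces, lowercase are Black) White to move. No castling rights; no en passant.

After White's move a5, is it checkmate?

After a5: black king on h4; in check: no.
Black is not in check, so this cannot be checkmate.

no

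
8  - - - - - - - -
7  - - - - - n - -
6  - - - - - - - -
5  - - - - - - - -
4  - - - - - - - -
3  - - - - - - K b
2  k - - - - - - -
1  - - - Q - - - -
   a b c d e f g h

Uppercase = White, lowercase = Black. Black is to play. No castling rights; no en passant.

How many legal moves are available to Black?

15

Black to move; king on a2.
In check: no.
Legal moves: Nh8, Nd8, Nh6, Nd6, Ng5, Ne5, Bc8, Bd7, Be6, Bf5, Bg4, Bg2, Bf1, Ka3, Kb2.
Count: 15.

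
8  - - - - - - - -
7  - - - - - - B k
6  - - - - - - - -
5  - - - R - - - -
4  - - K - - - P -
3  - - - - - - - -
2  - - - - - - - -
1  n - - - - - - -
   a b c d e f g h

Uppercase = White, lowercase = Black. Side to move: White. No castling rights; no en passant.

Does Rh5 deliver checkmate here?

no

After Rh5: black king on h7; in check: yes, from the white rook on h5.
Black has 3 legal replies: Kg8, Kxg7, Kg6.
In check but a legal move exists → not checkmate.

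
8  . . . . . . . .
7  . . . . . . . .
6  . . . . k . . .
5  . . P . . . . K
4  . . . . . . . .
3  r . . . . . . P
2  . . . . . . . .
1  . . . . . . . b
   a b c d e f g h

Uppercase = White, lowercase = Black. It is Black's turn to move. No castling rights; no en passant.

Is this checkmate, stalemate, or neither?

Black to move; black king on e6.
In check: no.
Legal moves for Black include: Kf7, Ke7, Kd7, Kf6, Kf5, Ke5, Kd5, Ra8, Ra7, Ra6, Ra5, Ra4, Rxh3+, Rg3, Rf3, Re3, Rd3, Rc3, ... (list truncated; more exist).
Black has legal moves and is not in check → neither.

neither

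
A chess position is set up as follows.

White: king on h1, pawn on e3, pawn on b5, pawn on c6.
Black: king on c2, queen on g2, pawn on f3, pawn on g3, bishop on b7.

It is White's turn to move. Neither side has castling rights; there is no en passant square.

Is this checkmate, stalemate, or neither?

checkmate

White to move; white king on h1.
In check: yes, from the black queen on g2.
King squares — g1: attacked by Qg2; g2: attacked by Pf3; h2: attacked by Qg2.
Legal moves for White: none.
In check with no legal moves → checkmate.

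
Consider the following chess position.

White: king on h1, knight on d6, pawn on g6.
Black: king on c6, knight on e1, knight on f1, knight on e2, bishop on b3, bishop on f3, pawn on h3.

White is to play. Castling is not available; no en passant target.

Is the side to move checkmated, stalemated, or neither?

White to move; white king on h1.
In check: yes, from the black bishop on f3.
King squares — g1: attacked by Ne2; g2: attacked by Ne1; h2: attacked by Nf1.
Legal moves for White: none.
In check with no legal moves → checkmate.

checkmate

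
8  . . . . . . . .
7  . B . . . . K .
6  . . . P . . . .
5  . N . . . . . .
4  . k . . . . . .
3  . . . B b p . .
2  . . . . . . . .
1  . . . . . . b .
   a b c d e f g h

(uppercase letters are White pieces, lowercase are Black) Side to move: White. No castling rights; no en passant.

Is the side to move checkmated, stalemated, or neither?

neither

White to move; white king on g7.
In check: no.
Legal moves for White include: Kh8, Kg8, Kf8, Kh7, Kf7, Kg6, Kf6, Bc8, Ba8, Bc6, Ba6, Bd5, Bbe4, Bxf3, Nc7, Na7, Nd4, Nc3, ... (list truncated; more exist).
White has legal moves and is not in check → neither.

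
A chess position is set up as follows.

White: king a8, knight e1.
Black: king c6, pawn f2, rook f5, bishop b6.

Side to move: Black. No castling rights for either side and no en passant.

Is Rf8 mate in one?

After Rf8: white king on a8; in check: yes, from the black rook on f8.
King squares — a7: attacked by Bb6; b7: attacked by Kc6; b8: attacked by Rf8.
White has no legal moves → checkmate.

yes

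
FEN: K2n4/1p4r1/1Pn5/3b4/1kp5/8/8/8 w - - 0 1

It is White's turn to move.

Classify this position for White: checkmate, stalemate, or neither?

White to move; white king on a8.
In check: no.
King squares — a7: attacked by Nc6; b7: attacked by Rg7; b8: attacked by Nc6.
Legal moves for White: none.
Not in check and no legal moves → stalemate.

stalemate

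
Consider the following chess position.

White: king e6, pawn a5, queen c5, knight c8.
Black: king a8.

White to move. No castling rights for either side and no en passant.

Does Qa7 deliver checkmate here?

yes

After Qa7: black king on a8; in check: yes, from the white queen on a7.
King squares — a7: attacked by Nc8; b7: attacked by Qa7; b8: attacked by Qa7.
Black has no legal moves → checkmate.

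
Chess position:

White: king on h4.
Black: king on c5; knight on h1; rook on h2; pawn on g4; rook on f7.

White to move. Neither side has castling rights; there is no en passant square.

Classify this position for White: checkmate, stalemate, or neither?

White to move; white king on h4.
In check: yes, from the black rook on h2.
Legal moves for White: Kg5, Kxg4.
White is in check but has 2 legal moves → neither.

neither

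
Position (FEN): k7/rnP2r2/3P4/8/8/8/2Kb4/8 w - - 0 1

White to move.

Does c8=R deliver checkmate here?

yes

After c8=R: black king on a8; in check: yes, from the white rook on c8.
King squares — a7: own rook; b7: own knight; b8: attacked by Rc8.
Black has no legal moves → checkmate.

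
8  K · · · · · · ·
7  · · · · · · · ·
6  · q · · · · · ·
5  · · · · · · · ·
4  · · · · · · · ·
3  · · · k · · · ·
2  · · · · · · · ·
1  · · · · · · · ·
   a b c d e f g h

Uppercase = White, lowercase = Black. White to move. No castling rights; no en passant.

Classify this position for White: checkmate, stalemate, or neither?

stalemate

White to move; white king on a8.
In check: no.
King squares — a7: attacked by Qb6; b7: attacked by Qb6; b8: attacked by Qb6.
Legal moves for White: none.
Not in check and no legal moves → stalemate.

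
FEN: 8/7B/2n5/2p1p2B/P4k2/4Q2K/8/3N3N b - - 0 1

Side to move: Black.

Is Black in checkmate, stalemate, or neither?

checkmate

Black to move; black king on f4.
In check: yes, from the white queen on e3.
King squares — e3: attacked by Nd1; f3: attacked by Qe3; g3: attacked by Nh1; e4: attacked by Qe3; g4: attacked by Kh3; e5: own pawn; f5: attacked by Bh7; g5: attacked by Qe3.
Legal moves for Black: none.
In check with no legal moves → checkmate.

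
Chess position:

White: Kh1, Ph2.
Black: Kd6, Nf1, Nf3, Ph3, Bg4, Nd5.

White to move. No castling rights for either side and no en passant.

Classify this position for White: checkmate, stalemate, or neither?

White to move; white king on h1.
In check: no.
King squares — g1: attacked by Nf3; g2: attacked by Ph3; h2: own pawn.
Legal moves for White: none.
Not in check and no legal moves → stalemate.

stalemate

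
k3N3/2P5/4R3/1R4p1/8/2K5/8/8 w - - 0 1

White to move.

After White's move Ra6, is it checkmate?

After Ra6: black king on a8; in check: yes, from the white rook on a6.
King squares — a7: attacked by Ra6; b7: attacked by Rb5; b8: attacked by Rb5.
Black has no legal moves → checkmate.

yes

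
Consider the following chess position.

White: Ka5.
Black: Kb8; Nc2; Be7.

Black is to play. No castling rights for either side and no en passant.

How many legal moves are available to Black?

Black to move; king on b8.
In check: no.
Legal moves: Kc8, Ka8, Kc7, Kb7, Ka7, Bf8, Bd8+, Bf6, Bd6, Bg5, Bc5, Bh4, Bb4+, Ba3, Nd4, Nb4, Ne3, Na3, Ne1, Na1.
Count: 20.

20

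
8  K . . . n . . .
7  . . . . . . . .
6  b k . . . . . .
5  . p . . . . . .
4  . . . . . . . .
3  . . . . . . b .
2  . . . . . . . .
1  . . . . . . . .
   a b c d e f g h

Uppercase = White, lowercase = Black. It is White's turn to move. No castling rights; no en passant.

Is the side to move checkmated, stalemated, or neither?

White to move; white king on a8.
In check: no.
King squares — a7: attacked by Kb6; b7: attacked by Ba6; b8: attacked by Bg3.
Legal moves for White: none.
Not in check and no legal moves → stalemate.

stalemate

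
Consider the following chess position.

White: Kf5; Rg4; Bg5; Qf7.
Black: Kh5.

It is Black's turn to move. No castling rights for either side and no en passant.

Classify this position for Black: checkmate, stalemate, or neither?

Black to move; black king on h5.
In check: yes, from the white queen on f7.
King squares — g4: attacked by Kf5; h4: attacked by Rg4; g5: attacked by Rg4; g6: attacked by Kf5; h6: attacked by Bg5.
Legal moves for Black: none.
In check with no legal moves → checkmate.

checkmate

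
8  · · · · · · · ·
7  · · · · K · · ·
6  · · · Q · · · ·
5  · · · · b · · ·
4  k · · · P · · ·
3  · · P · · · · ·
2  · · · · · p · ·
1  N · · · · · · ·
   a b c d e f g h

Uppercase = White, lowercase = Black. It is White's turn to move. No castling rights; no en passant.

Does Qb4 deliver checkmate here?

After Qb4: black king on a4; in check: yes, from the white queen on b4.
King squares — a3: attacked by Qb4; b3: attacked by Na1; b4: attacked by Pc3; a5: attacked by Qb4; b5: attacked by Qb4.
Black has no legal moves → checkmate.

yes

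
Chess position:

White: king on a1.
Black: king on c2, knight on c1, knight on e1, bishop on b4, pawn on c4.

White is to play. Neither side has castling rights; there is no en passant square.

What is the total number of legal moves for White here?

White to move; king on a1.
In check: no.
Legal moves: none.
Count: 0.

0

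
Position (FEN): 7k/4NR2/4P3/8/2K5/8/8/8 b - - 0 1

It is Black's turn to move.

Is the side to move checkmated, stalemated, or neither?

stalemate

Black to move; black king on h8.
In check: no.
King squares — g7: attacked by Rf7; h7: attacked by Rf7; g8: attacked by Ne7.
Legal moves for Black: none.
Not in check and no legal moves → stalemate.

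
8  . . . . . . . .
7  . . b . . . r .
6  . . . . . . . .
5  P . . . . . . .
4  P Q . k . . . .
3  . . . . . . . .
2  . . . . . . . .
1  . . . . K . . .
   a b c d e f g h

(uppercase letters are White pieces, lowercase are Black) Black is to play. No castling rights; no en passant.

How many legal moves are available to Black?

Black to move; king on d4.
In check: yes, from the white queen on b4.
Legal moves: Ke5, Kd5, Ke3, Kd3.
Count: 4.

4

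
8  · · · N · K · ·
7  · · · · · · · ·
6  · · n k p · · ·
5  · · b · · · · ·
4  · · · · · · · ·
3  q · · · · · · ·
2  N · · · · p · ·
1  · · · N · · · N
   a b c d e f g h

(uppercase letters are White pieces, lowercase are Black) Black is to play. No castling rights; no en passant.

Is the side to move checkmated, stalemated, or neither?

neither

Black to move; black king on d6.
In check: no.
Legal moves for Black include: Kd7+, Kc7+, Ke5+, Kd5+, Nxd8, Nb8, Ne7, Na7, Ne5, Na5, Nd4, Nb4, Ba7, Bb6, Bd4, Bb4, Be3, Qa8, ... (list truncated; more exist).
Black has legal moves and is not in check → neither.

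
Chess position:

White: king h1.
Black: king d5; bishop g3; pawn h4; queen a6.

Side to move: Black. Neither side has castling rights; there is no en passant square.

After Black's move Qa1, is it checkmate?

After Qa1: white king on h1; in check: yes, from the black queen on a1.
White has 1 legal reply: Kg2.
In check but a legal move exists → not checkmate.

no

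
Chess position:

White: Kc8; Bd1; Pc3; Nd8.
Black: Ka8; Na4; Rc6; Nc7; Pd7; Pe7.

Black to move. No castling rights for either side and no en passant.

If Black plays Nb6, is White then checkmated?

After Nb6: white king on c8; in check: yes, from the black knight on b6.
King squares — b7: attacked by Ka8; c7: attacked by Rc6; d7: attacked by Nb6; b8: attacked by Ka8; d8: own knight.
White has no legal moves → checkmate.

yes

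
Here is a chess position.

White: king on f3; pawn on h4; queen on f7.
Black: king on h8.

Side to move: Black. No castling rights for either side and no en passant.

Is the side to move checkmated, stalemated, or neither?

Black to move; black king on h8.
In check: no.
King squares — g7: attacked by Qf7; h7: attacked by Qf7; g8: attacked by Qf7.
Legal moves for Black: none.
Not in check and no legal moves → stalemate.

stalemate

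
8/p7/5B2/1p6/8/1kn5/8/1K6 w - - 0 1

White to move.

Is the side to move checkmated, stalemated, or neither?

neither

White to move; white king on b1.
In check: yes, from the black knight on c3.
Legal moves for White: Kc1, Ka1, Bxc3.
White is in check but has 3 legal moves → neither.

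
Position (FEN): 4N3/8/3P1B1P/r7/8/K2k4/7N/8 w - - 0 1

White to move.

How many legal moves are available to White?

3

White to move; king on a3.
In check: yes, from the black rook on a5.
Legal moves: Kb4, Kb3, Kb2.
Count: 3.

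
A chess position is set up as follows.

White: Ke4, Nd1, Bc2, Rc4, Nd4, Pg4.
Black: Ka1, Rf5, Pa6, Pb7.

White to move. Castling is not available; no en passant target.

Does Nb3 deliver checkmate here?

After Nb3: black king on a1; in check: yes, from the white knight on b3.
Black has 1 legal reply: Ka2.
In check but a legal move exists → not checkmate.

no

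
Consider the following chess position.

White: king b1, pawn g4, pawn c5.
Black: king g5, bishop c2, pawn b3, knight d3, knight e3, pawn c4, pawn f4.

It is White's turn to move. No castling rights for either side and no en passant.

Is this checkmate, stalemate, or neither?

White to move; white king on b1.
In check: yes, from the black bishop on c2.
Legal moves for White: Ka1.
White is in check but has 1 legal move → neither.

neither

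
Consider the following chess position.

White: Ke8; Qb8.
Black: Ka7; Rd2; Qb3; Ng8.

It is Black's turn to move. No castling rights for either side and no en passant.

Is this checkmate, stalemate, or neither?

neither

Black to move; black king on a7.
In check: yes, from the white queen on b8.
Legal moves for Black: Kxb8, Ka6, Qxb8+.
Black is in check but has 3 legal moves → neither.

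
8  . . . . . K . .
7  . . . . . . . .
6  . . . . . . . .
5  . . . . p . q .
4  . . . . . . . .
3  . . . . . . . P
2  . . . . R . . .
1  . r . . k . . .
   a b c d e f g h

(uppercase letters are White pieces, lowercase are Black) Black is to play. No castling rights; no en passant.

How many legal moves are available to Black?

Black to move; king on e1.
In check: yes, from the white rook on e2.
Legal moves: Kxe2, Kf1, Kd1.
Count: 3.

3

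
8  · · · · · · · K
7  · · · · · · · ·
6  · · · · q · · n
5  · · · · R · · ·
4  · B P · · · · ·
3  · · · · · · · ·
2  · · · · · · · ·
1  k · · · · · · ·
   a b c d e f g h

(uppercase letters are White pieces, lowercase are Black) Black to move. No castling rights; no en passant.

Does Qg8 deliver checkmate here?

yes

After Qg8: white king on h8; in check: yes, from the black queen on g8.
King squares — g7: attacked by Qg8; h7: attacked by Qg8; g8: attacked by Nh6.
White has no legal moves → checkmate.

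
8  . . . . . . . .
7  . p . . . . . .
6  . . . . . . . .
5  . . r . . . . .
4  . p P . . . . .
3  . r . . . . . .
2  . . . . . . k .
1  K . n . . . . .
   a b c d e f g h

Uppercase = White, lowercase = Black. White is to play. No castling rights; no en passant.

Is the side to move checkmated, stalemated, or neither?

stalemate

White to move; white king on a1.
In check: no.
King squares — b1: attacked by Rb3; a2: attacked by Nc1; b2: attacked by Rb3.
Legal moves for White: none.
Not in check and no legal moves → stalemate.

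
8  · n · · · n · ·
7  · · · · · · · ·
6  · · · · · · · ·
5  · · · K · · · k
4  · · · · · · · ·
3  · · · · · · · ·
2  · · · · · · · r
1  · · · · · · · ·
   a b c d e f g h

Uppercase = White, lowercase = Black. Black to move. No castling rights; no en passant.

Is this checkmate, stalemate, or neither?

neither

Black to move; black king on h5.
In check: no.
Legal moves for Black include: Nh7, Nfd7, Ng6, Ne6, Nbd7, Nc6, Na6, Kh6, Kg6, Kg5, Kh4, Kg4, Rh4, Rh3, Rg2, Rf2, Re2, Rd2+, ... (list truncated; more exist).
Black has legal moves and is not in check → neither.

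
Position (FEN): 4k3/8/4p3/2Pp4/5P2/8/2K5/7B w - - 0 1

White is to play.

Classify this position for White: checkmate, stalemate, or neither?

White to move; white king on c2.
In check: no.
Legal moves for White: Kd3, Kc3, Kb3, Kd2, Kb2, Kd1, Kc1, Kb1, Bxd5, Be4, Bf3, Bg2, c6, f5.
White has 14 legal moves and is not in check → neither.

neither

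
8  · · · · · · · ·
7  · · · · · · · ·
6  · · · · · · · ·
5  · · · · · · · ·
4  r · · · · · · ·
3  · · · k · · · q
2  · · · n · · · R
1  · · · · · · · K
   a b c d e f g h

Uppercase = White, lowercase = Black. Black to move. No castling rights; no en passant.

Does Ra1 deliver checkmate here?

yes

After Ra1: white king on h1; in check: yes, from the black rook on a1.
King squares — g1: attacked by Ra1; g2: attacked by Qh3; h2: own rook.
White has no legal moves → checkmate.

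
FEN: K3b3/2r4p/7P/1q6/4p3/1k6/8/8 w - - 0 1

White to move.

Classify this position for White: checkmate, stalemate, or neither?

stalemate

White to move; white king on a8.
In check: no.
King squares — a7: attacked by Rc7; b7: attacked by Qb5; b8: attacked by Qb5.
Legal moves for White: none.
Not in check and no legal moves → stalemate.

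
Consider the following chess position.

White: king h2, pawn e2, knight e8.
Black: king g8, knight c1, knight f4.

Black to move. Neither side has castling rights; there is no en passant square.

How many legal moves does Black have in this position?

16

Black to move; king on g8.
In check: no.
Legal moves: Kh8, Kf8, Kh7, Kf7, Ng6, Ne6, Nh5, Nd5, Nh3, Nfd3, Ng2, Nfxe2, Ncd3, Nb3, Ncxe2, Na2.
Count: 16.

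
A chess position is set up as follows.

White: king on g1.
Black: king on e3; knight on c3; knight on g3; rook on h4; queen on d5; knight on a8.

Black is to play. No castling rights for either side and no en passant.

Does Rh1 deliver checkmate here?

After Rh1: white king on g1; in check: yes, from the black rook on h1.
King squares — f1: attacked by Rh1; h1: attacked by Ng3; f2: attacked by Ke3; g2: attacked by Qd5; h2: attacked by Rh1.
White has no legal moves → checkmate.

yes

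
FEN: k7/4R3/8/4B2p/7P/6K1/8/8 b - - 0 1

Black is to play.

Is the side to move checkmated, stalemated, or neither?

Black to move; black king on a8.
In check: no.
King squares — a7: attacked by Re7; b7: attacked by Re7; b8: attacked by Be5.
Legal moves for Black: none.
Not in check and no legal moves → stalemate.

stalemate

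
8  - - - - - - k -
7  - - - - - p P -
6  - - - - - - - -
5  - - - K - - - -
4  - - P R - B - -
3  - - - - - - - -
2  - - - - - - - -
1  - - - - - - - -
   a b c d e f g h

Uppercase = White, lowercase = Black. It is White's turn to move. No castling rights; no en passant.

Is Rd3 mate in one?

After Rd3: black king on g8; in check: no.
Black is not in check, so this cannot be checkmate.

no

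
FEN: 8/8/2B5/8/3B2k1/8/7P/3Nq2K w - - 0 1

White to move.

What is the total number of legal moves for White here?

2

White to move; king on h1.
In check: yes, from the black queen on e1.
Legal moves: Kg2, Bg1.
Count: 2.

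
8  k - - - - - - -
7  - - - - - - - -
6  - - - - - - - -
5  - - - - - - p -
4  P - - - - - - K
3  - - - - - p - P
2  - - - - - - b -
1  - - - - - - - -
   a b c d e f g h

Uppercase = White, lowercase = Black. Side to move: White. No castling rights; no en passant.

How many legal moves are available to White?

4

White to move; king on h4.
In check: yes, from the black pawn on g5.
Legal moves: Kh5, Kxg5, Kg4, Kg3.
Count: 4.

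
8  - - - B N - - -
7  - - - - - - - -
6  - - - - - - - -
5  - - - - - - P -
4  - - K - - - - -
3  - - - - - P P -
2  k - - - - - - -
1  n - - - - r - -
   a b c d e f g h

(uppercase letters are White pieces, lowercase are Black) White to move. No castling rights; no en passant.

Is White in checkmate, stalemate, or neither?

neither

White to move; white king on c4.
In check: no.
Legal moves for White include: Ng7, Nc7, Nf6, Nd6, Be7, Bc7, Bf6, Bb6, Ba5, Kd5, Kc5, Kb5, Kd4, Kb4, Kd3, Kc3, g6, g4, ... (list truncated; more exist).
White has legal moves and is not in check → neither.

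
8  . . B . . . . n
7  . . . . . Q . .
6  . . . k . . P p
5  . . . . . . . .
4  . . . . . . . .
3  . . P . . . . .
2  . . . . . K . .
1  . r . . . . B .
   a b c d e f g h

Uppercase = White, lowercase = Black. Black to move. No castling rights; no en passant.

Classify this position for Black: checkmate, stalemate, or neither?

Black to move; black king on d6.
In check: no.
Legal moves for Black include: Nxf7, Nxg6, Kc6, Ke5, Kc5, Rb8, Rb7, Rb6, Rb5, Rb4, Rb3, Rb2+, Rxg1, Rf1+, Re1, Rd1, Rc1, Ra1, ... (list truncated; more exist).
Black has legal moves and is not in check → neither.

neither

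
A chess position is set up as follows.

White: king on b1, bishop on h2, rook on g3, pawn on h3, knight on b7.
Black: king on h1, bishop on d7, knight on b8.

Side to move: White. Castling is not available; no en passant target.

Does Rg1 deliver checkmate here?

After Rg1: black king on h1; in check: yes, from the white rook on g1.
Black has 1 legal reply: Kxh2.
In check but a legal move exists → not checkmate.

no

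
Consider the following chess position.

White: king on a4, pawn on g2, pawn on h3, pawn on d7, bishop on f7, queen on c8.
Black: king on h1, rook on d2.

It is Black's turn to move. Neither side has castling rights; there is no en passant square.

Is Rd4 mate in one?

no

After Rd4: white king on a4; in check: yes, from the black rook on d4.
White has 6 legal replies: Kb5, Ka5, Kb3, Ka3, Qc4, Bc4.
In check but a legal move exists → not checkmate.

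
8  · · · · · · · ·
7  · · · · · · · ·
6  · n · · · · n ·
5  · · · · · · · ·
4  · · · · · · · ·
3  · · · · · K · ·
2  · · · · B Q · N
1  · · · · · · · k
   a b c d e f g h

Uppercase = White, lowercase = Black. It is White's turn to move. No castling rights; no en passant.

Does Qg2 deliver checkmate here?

yes

After Qg2: black king on h1; in check: yes, from the white queen on g2.
King squares — g1: attacked by Qg2; g2: attacked by Kf3; h2: attacked by Qg2.
Black has no legal moves → checkmate.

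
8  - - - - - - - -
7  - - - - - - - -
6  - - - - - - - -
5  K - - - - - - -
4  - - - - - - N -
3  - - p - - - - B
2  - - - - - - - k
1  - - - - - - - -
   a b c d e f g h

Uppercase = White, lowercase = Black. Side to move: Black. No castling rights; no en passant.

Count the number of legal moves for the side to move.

4

Black to move; king on h2.
In check: yes, from the white knight on g4.
Legal moves: Kxh3, Kg3, Kh1, Kg1.
Count: 4.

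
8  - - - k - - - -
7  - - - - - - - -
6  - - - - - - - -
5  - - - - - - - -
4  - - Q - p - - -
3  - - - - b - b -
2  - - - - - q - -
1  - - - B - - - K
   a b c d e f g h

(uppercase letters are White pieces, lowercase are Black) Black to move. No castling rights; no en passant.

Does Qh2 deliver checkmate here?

After Qh2: white king on h1; in check: yes, from the black queen on h2.
King squares — g1: attacked by Qh2; g2: attacked by Qh2; h2: attacked by Bg3.
White has no legal moves → checkmate.

yes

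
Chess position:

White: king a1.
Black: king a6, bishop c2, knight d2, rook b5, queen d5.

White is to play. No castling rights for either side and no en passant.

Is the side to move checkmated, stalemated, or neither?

White to move; white king on a1.
In check: no.
King squares — b1: attacked by Bc2; a2: attacked by Qd5; b2: attacked by Rb5.
Legal moves for White: none.
Not in check and no legal moves → stalemate.

stalemate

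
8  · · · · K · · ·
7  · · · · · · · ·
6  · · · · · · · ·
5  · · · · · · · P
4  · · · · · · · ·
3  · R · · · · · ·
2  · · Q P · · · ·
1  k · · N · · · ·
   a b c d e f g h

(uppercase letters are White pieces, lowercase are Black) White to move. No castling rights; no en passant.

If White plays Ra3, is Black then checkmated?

yes

After Ra3: black king on a1; in check: yes, from the white rook on a3.
King squares — b1: attacked by Qc2; a2: attacked by Qc2; b2: attacked by Nd1.
Black has no legal moves → checkmate.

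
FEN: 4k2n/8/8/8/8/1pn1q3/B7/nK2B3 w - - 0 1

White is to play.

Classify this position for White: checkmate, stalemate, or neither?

White to move; white king on b1.
In check: yes, from the black knight on c3.
King squares — a1: available; c1: attacked by Qe3; a2: own bishop; b2: available; c2: attacked by Na1.
Legal moves for White: Kb2, Kxa1, Bxc3.
White is in check but has 3 legal moves → neither.

neither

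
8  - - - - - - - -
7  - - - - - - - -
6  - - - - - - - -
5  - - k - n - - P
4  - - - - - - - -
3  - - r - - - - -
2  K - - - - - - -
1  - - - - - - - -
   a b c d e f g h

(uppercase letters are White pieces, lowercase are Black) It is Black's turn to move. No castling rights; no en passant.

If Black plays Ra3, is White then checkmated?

no

After Ra3: white king on a2; in check: yes, from the black rook on a3.
White has 3 legal replies: Kxa3, Kb2, Kb1.
In check but a legal move exists → not checkmate.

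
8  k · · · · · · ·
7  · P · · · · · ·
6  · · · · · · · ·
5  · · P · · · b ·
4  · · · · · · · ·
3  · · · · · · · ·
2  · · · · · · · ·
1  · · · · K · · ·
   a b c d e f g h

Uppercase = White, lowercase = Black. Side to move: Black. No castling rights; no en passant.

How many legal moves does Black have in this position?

Black to move; king on a8.
In check: yes, from the white pawn on b7.
Legal moves: Kb8, Kxb7, Ka7.
Count: 3.

3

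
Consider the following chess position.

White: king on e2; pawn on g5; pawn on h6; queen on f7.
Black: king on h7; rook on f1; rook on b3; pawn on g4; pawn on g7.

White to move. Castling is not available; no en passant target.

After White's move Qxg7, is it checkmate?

yes

After Qxg7: black king on h7; in check: yes, from the white queen on g7.
King squares — g6: attacked by Qg7; h6: attacked by Pg5; g7: attacked by Ph6; g8: attacked by Qg7; h8: attacked by Qg7.
Black has no legal moves → checkmate.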